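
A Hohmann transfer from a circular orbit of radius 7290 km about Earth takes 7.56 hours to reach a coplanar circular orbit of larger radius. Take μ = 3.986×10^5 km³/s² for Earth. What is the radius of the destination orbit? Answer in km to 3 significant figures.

Transfer time t = 7.56 hours = 27216 s, and t = π√(a_t³/μ).
So a_t = (μ t²/π²)^(1/3) = (3.986×10^5 × (27216)² / π²)^(1/3) = 31043 km.
Since a_t = (r₁ + r₂)/2, r₂ = 2a_t − r₁ = 2×31043 − 7290 = 54796 km.

r₂ = 54800 km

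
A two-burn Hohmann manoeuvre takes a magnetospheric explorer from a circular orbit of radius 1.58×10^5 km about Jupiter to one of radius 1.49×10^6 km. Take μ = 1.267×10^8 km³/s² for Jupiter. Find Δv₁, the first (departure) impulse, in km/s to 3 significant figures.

Δv₁ = 9.76 km/s

Semi-major axis of the transfer orbit: a_t = (1.580×10^5 + 1.490×10^6)/2 = 8.240×10^5 km.
Circular speed at r = 1.580×10^5 km: v_c = √(μ/r) = 28.31782 km/s.
Transfer-orbit speed at the same r (vis-viva, a = a_t): v_t = √[μ(2/r − 1/a_t)] = 38.07933 km/s.
Δv₁ = |v_t − v_c| = |38.07933 − 28.31782| = 9.762 km/s.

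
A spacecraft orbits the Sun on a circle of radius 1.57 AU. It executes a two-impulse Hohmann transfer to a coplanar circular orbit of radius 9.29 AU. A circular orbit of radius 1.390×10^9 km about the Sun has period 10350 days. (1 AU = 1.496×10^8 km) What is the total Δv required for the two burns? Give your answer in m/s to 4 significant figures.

Δv = 11830 m/s

From Kepler's third law T² = 4π²r³/μ at r = 1.390×10^9 km, T = 10350 days = 10350 × 86400 s = 8.9424×10^8 s: μ = 4π²r³/T² = 1.32585×10^11 km³/s².
In km: r₁ = 1.57 × 1.496×10^8 = 2.34872×10^8 km; r₂ = 9.29 × 1.496×10^8 = 1.389784×10^9 km.
Transfer-ellipse semi-major axis a_t = (r₁ + r₂)/2 = (2.34872×10^8 + 1.389784×10^9)/2 = 8.12328×10^8 km.
At r₁ the circular-orbit speed is v₁ = √(μ/r₁) = 23.759 km/s.
On the transfer ellipse at r₁, v² = μ(2/r − 1/a) gives v_p = √[μ(2/r₁ − 1/a_t)] = 31.077 km/s.
First burn Δv₁ = |v_p − v₁| = 7.318 km/s.
Circular speed at r₂: v₂ = √(μ/r₂) = 9.767 km/s.
Transfer-orbit speed at r₂: v_a = √[μ(2/r₂ − 1/a_t)] = 5.252 km/s.
Second burn Δv₂ = |v₂ − v_a| = 4.515 km/s.
Total Δv = Δv₁ + Δv₂ = 11.83 km/s.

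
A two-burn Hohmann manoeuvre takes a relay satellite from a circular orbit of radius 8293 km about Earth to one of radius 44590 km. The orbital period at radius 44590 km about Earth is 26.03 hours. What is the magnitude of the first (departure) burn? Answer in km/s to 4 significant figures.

Δv₁ = 2.070 km/s

From Kepler's third law T² = 4π²r³/μ at r = 44590 km, T = 26.03 hours = 26.03 × 3600 s = 93708 s: μ = 4π²r³/T² = 3.98583×10^5 km³/s².
Semi-major axis of the transfer orbit: a_t = (8293 + 44590)/2 = 26441.5 km.
On the circular orbit at r = 8293 km, v_c = √(μ/r) = 6.933 km/s.
Vis-viva on the transfer ellipse at r = 8293 km gives v_t = √[μ(2/r − 1/a_t)] = 9.003 km/s.
Δv₁ = |v_t − v_c| = |9.003 − 6.933| = 2.070 km/s.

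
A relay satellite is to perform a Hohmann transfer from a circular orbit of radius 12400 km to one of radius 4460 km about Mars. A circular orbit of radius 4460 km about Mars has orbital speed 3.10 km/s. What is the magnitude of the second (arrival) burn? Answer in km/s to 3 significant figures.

Δv₂ = 0.660 km/s

From the circular-orbit relation v² = μ/r at r = 4460 km: μ = v²r = (3.10)² × 4460 = 42860.6 km³/s².
The Hohmann ellipse has a_t = (r₁ + r₂)/2 = 8430 km.
On the circular orbit at r = 4460 km, v_c = √(μ/r) = 3.1000 km/s.
Vis-viva on the transfer ellipse at r = 4460 km gives v_t = √[μ(2/r − 1/a_t)] = 3.7597 km/s.
Δv₂ = |v_t − v_c| = |3.7597 − 3.1000| = 0.6597 km/s.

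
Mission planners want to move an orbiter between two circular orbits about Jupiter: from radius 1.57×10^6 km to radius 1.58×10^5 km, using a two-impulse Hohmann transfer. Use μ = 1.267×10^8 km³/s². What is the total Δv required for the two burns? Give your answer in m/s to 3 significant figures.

Δv = 15000 m/s

Transfer-ellipse semi-major axis a_t = (r₁ + r₂)/2 = (1.570×10^6 + 1.580×10^5)/2 = 8.640×10^5 km.
Circular speed at r₁: v₁ = √(μ/r₁) = √(1.267×10^8/1.570×10^6) = 8.9834 km/s.
On the transfer ellipse at r₁, v² = μ(2/r − 1/a) gives v_a = √[μ(2/r₁ − 1/a_t)] = 3.8416 km/s.
First burn Δv₁ = |v_a − v₁| = 5.142 km/s.
Circular speed at r₂: v₂ = √(μ/r₂) = 28.318 km/s.
Transfer-orbit speed at r₂: v_p = √[μ(2/r₂ − 1/a_t)] = 38.173 km/s.
Second burn Δv₂ = |v₂ − v_p| = 9.855 km/s.
Δv = Δv₁ + Δv₂ = 5.142 + 9.855 = 15.00 km/s.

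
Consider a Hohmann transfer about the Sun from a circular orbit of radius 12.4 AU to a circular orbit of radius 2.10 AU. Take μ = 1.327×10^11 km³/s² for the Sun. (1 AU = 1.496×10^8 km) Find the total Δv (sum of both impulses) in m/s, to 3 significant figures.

In km: r₁ = 12.4 × 1.496×10^8 = 1.85504×10^9 km; r₂ = 2.10 × 1.496×10^8 = 3.1416×10^8 km.
Semi-major axis of the transfer orbit: a_t = (1.85504×10^9 + 3.1416×10^8)/2 = 1.0846×10^9 km.
Circular speed at r₁: v₁ = √(μ/r₁) = √(1.327×10^11/1.85504×10^9) = 8.458 km/s.
On the transfer ellipse at r₁, v² = μ(2/r − 1/a) gives v_a = √[μ(2/r₁ − 1/a_t)] = 4.552 km/s.
First burn Δv₁ = |v_a − v₁| = 3.906 km/s.
Circular speed at r₂: v₂ = √(μ/r₂) = 20.552 km/s.
Transfer-orbit speed at r₂: v_p = √[μ(2/r₂ − 1/a_t)] = 26.878 km/s.
Second burn Δv₂ = |v₂ − v_p| = 6.326 km/s.
Total Δv = Δv₁ + Δv₂ = 10.23 km/s.

Δv = 10200 m/s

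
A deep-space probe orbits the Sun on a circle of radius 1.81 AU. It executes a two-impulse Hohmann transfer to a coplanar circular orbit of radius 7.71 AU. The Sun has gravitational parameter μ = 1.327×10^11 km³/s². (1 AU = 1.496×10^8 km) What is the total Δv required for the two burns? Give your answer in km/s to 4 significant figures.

Δv = 10.15 km/s

In km: r₁ = 1.81 × 1.496×10^8 = 2.70776×10^8 km; r₂ = 7.71 × 1.496×10^8 = 1.153416×10^9 km.
Transfer-ellipse semi-major axis a_t = (r₁ + r₂)/2 = (2.70776×10^8 + 1.153416×10^9)/2 = 7.12096×10^8 km.
At r₁ the circular-orbit speed is v₁ = √(μ/r₁) = 22.1376 km/s.
Transfer-orbit speed at r₁ (vis-viva): v_p = √[μ(2/r₁ − 1/a_t)] = 28.1744 km/s.
First burn Δv₁ = |v_p − v₁| = 6.037 km/s.
Circular speed at r₂: v₂ = √(μ/r₂) = 10.726 km/s.
Transfer-orbit speed at r₂: v_a = √[μ(2/r₂ − 1/a_t)] = 6.6142 km/s.
Second burn Δv₂ = |v₂ − v_a| = 4.112 km/s.
Δv = Δv₁ + Δv₂ = 6.037 + 4.112 = 10.15 km/s.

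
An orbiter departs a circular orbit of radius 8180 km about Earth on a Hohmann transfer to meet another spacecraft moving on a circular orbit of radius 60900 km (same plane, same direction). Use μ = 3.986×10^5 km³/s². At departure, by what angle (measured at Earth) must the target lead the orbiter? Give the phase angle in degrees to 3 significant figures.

φ = 103°

Semi-major axis of the transfer orbit: a_t = (8180 + 60900)/2 = 34540 km.
The half-period of the transfer ellipse is t = π√(a_t³/μ) = 31942.2 s.
Target angular speed ω₂ = √(μ/r₂³) = 4.20090×10^-5 rad/s.
Angle swept by the target during transfer: ω₂·t = 1.34186 rad = 76.88°.
The orbiter traverses 180° on the transfer ellipse, so the target must lead by 180° − 76.88° = 103°.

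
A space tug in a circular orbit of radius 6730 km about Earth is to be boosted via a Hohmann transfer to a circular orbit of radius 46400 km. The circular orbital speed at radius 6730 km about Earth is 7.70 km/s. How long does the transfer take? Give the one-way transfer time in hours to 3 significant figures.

From the circular-orbit relation v² = μ/r at r = 6730 km: μ = v²r = (7.70)² × 6730 = 3.99022×10^5 km³/s².
Transfer-ellipse semi-major axis a_t = (r₁ + r₂)/2 = (6730 + 46400)/2 = 26565 km.
Transfer time t = π√(a_t³/μ) = π√((26565)³ / 3.99022×10^5) = 21530 s.
Converting: 21530 s ÷ 3600 s/hour = 5.98 hours.

t = 5.98 hours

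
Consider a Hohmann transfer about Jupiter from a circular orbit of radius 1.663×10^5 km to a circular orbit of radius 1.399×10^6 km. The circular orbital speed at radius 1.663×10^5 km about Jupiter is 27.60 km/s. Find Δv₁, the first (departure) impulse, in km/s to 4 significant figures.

Δv₁ = 9.301 km/s

From the circular-orbit relation v² = μ/r at r = 1.663×10^5 km: μ = v²r = (27.60)² × 1.663×10^5 = 1.26681×10^8 km³/s².
Semi-major axis of the transfer orbit: a_t = (1.663×10^5 + 1.399×10^6)/2 = 7.8265×10^5 km.
On the circular orbit at r = 1.663×10^5 km, v_c = √(μ/r) = 27.600 km/s.
Transfer-orbit speed at the same r (vis-viva, a = a_t): v_t = √[μ(2/r − 1/a_t)] = 36.901 km/s.
Δv₁ = |v_t − v_c| = |36.901 − 27.600| = 9.301 km/s.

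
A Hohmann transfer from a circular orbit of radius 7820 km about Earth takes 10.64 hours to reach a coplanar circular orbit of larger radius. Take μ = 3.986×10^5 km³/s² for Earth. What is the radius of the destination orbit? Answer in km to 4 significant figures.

r₂ = 70150 km

Transfer time t = 10.64 hours = 38304 s, and t = π√(a_t³/μ).
So a_t = (μ t²/π²)^(1/3) = (3.986×10^5 × (38304)² / π²)^(1/3) = 38986 km.
Since a_t = (r₁ + r₂)/2, r₂ = 2a_t − r₁ = 2×38986 − 7820 = 70152 km.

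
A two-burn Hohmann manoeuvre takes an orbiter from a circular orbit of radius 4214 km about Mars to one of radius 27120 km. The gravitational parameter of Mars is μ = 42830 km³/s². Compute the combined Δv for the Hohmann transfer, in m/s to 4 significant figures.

Δv = 1611 m/s

The Hohmann ellipse has a_t = (r₁ + r₂)/2 = 15667 km.
At r₁ the circular-orbit speed is v₁ = √(μ/r₁) = 3.188 km/s.
Transfer-orbit speed at r₁ (vis-viva equation): v_p = √[μ(2/r₁ − 1/a_t)] = 4.194 km/s.
First burn Δv₁ = |v_p − v₁| = 1.006 km/s.
At r₂, v₂ = √(μ/r₂) = 1.25669 km/s.
Transfer-orbit speed at r₂: v_a = √[μ(2/r₂ − 1/a_t)] = 0.651754 km/s.
Second burn Δv₂ = |v₂ − v_a| = 0.6049 km/s.
Total Δv = Δv₁ + Δv₂ = 1.611 km/s.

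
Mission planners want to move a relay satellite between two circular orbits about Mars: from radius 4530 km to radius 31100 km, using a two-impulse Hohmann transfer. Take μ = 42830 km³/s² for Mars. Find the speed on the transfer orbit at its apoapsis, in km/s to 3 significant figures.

Transfer-ellipse semi-major axis a_t = (r₁ + r₂)/2 = (4530 + 31100)/2 = 17815 km.
At apoapsis, r = 31100 km.
Vis-viva: v = √[μ(2/r − 1/a_t)] = √[42830 × (2/31100 − 1/17815)] = 0.5918 km/s.

v = 0.592 km/s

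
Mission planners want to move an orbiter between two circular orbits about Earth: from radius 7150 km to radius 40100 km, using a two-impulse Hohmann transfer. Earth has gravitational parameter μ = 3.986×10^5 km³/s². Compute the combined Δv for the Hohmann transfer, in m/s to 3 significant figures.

The Hohmann ellipse has a_t = (r₁ + r₂)/2 = 23625 km.
Circular speed at r₁: v₁ = √(μ/r₁) = √(3.986×10^5/7150) = 7.4665 km/s.
Transfer-orbit speed at r₁ (v² = μ(2/r − 1/a)): v_p = √[μ(2/r₁ − 1/a_t)] = 9.7275 km/s.
First burn Δv₁ = |v_p − v₁| = 2.261 km/s.
At r₂, v₂ = √(μ/r₂) = 3.1528 km/s.
Transfer-orbit speed at r₂: v_a = √[μ(2/r₂ − 1/a_t)] = 1.7345 km/s.
Second burn Δv₂ = |v₂ − v_a| = 1.418 km/s.
Δv = Δv₁ + Δv₂ = 2.261 + 1.418 = 3.679 km/s.

Δv = 3680 m/s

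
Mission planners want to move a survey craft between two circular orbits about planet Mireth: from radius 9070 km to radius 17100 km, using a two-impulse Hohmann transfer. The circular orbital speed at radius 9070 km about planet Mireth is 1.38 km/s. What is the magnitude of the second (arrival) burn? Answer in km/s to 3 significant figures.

From the circular-orbit relation v² = μ/r at r = 9070 km: μ = v²r = (1.38)² × 9070 = 17272.9 km³/s².
Semi-major axis of the transfer orbit: a_t = (9070 + 17100)/2 = 13085 km.
On the circular orbit at r = 17100 km, v_c = √(μ/r) = 1.00504 km/s.
Transfer-orbit speed at the same r (vis-viva, a = a_t): v_t = √[μ(2/r − 1/a_t)] = 0.836761 km/s.
Δv₂ = |v_t − v_c| = |0.836761 − 1.00504| = 0.1683 km/s.

Δv₂ = 0.168 km/s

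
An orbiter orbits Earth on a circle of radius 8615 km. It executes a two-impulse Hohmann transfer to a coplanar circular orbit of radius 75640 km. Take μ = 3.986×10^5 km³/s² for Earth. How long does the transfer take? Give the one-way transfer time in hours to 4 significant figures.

t = 11.95 hours

Transfer-ellipse semi-major axis a_t = (r₁ + r₂)/2 = (8615 + 75640)/2 = 42127.5 km.
Transfer time t = π√(a_t³/μ) = π√((42127.5)³ / 3.986×10^5) = 43030 s.
Converting: 43030 s ÷ 3600 s/hour = 11.95 hours.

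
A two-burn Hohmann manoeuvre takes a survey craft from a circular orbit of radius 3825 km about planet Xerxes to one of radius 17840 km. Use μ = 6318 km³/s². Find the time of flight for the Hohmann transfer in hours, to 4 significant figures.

Transfer-ellipse semi-major axis a_t = (r₁ + r₂)/2 = (3825 + 17840)/2 = 10832.5 km.
Transfer time t = π√(a_t³/μ) = π√((10832.5)³ / 6318) = 44560 s.
Converting: 44560 s ÷ 3600 s/hour = 12.38 hours.

t = 12.38 hours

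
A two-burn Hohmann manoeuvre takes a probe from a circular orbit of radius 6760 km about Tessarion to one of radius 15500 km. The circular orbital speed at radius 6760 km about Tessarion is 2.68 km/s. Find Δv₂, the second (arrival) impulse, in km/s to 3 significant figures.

From the circular-orbit relation v² = μ/r at r = 6760 km: μ = v²r = (2.68)² × 6760 = 48553.0 km³/s².
Semi-major axis of the transfer orbit: a_t = (6760 + 15500)/2 = 11130 km.
On the circular orbit at r = 15500 km, v_c = √(μ/r) = 1.76987 km/s.
Vis-viva on the transfer ellipse at r = 15500 km gives v_t = √[μ(2/r − 1/a_t)] = 1.37933 km/s.
Δv₂ = |v_t − v_c| = |1.37933 − 1.76987| = 0.3905 km/s.

Δv₂ = 0.391 km/s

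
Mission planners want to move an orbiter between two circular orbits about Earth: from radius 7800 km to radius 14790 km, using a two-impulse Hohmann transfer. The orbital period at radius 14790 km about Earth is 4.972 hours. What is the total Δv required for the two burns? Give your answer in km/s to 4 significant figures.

From Kepler's third law T² = 4π²r³/μ at r = 14790 km, T = 4.972 hours = 4.972 × 3600 s = 17899.2 s: μ = 4π²r³/T² = 3.98655×10^5 km³/s².
Semi-major axis of the transfer orbit: a_t = (7800 + 14790)/2 = 11295 km.
Circular speed at r₁: v₁ = √(μ/r₁) = √(3.98655×10^5/7800) = 7.149 km/s.
On the transfer ellipse at r₁, vis-viva gives v_p = √[μ(2/r₁ − 1/a_t)] = 8.181 km/s.
First burn Δv₁ = |v_p − v₁| = 1.032 km/s.
Circular speed at r₂: v₂ = √(μ/r₂) = 5.1918 km/s.
Transfer-orbit speed at r₂: v_a = √[μ(2/r₂ − 1/a_t)] = 4.3144 km/s.
Second burn Δv₂ = |v₂ − v_a| = 0.8774 km/s.
Δv = Δv₁ + Δv₂ = 1.032 + 0.8774 = 1.909 km/s.

Δv = 1.909 km/s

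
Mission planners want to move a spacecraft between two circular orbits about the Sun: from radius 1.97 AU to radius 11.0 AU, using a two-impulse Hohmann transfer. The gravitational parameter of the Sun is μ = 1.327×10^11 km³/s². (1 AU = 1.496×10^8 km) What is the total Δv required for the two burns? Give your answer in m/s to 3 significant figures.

Δv = 10400 m/s

In km: r₁ = 1.97 × 1.496×10^8 = 2.94712×10^8 km; r₂ = 11.0 × 1.496×10^8 = 1.6456×10^9 km.
Transfer-ellipse semi-major axis a_t = (r₁ + r₂)/2 = (2.94712×10^8 + 1.6456×10^9)/2 = 9.70156×10^8 km.
At r₁ the circular-orbit speed is v₁ = √(μ/r₁) = 21.2196 km/s.
Transfer-orbit speed at r₁ (v² = μ(2/r − 1/a)): v_p = √[μ(2/r₁ − 1/a_t)] = 27.6362 km/s.
First burn Δv₁ = |v_p − v₁| = 6.417 km/s.
Circular speed at r₂: v₂ = √(μ/r₂) = 8.980 km/s.
Transfer-orbit speed at r₂: v_a = √[μ(2/r₂ − 1/a_t)] = 4.949 km/s.
Second burn Δv₂ = |v₂ − v_a| = 4.031 km/s.
Δv = Δv₁ + Δv₂ = 6.417 + 4.031 = 10.45 km/s.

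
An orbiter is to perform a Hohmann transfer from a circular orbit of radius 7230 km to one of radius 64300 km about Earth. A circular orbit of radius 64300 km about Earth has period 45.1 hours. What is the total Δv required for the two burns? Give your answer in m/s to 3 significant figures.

From Kepler's third law T² = 4π²r³/μ at r = 64300 km, T = 45.1 hours = 45.1 × 3600 s = 1.6236×10^5 s: μ = 4π²r³/T² = 3.98139×10^5 km³/s².
The Hohmann ellipse has a_t = (r₁ + r₂)/2 = 35765 km.
Circular speed at r₁: v₁ = √(μ/r₁) = √(3.98139×10^5/7230) = 7.421 km/s.
On the transfer ellipse at r₁, vis-viva gives v_p = √[μ(2/r₁ − 1/a_t)] = 9.950 km/s.
First burn Δv₁ = |v_p − v₁| = 2.529 km/s.
At r₂, v₂ = √(μ/r₂) = 2.4884 km/s.
Transfer-orbit speed at r₂: v_a = √[μ(2/r₂ − 1/a_t)] = 1.1188 km/s.
Second burn Δv₂ = |v₂ − v_a| = 1.370 km/s.
Δv = Δv₁ + Δv₂ = 2.529 + 1.370 = 3.899 km/s.

Δv = 3900 m/s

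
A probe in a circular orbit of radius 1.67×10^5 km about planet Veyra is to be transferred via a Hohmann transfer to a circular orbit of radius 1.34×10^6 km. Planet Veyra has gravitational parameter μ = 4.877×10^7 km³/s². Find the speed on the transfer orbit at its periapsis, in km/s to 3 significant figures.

v = 22.8 km/s

Semi-major axis of the transfer orbit: a_t = (1.670×10^5 + 1.340×10^6)/2 = 7.535×10^5 km.
The periapsis of the transfer ellipse is at r = 1.670×10^5 km.
From the vis-viva equation, v = √[μ(2/r − 1/a_t)] = 22.79 km/s.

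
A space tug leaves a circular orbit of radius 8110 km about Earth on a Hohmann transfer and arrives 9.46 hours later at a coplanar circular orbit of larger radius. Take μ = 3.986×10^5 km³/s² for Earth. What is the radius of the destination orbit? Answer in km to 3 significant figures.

r₂ = 64000 km

Transfer time t = 9.46 hours = 34056 s, and t = π√(a_t³/μ).
So a_t = (μ t²/π²)^(1/3) = (3.986×10^5 × (34056)² / π²)^(1/3) = 36047 km.
Since a_t = (r₁ + r₂)/2, r₂ = 2a_t − r₁ = 2×36047 − 8110 = 63984 km.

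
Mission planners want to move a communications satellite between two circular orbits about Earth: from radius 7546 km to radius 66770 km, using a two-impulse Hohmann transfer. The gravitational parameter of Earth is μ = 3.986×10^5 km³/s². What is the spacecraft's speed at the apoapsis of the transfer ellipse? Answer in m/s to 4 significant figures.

v = 1101 m/s

Transfer-ellipse semi-major axis a_t = (r₁ + r₂)/2 = (7546 + 66770)/2 = 37158 km.
At apoapsis, r = 66770 km.
Vis-viva: v = √[μ(2/r − 1/a_t)] = √[3.986×10^5 × (2/66770 − 1/37158)] = 1.101 km/s.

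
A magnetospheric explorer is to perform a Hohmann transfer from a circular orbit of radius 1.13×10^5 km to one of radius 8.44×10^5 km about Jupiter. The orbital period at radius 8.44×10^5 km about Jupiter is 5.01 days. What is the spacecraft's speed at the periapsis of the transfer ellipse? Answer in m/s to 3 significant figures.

v = 44500 m/s

From Kepler's third law T² = 4π²r³/μ at r = 8.44×10^5 km, T = 5.01 days = 5.01 × 86400 s = 4.32864×10^5 s: μ = 4π²r³/T² = 1.26673×10^8 km³/s².
Semi-major axis of the transfer orbit: a_t = (1.130×10^5 + 8.440×10^5)/2 = 4.785×10^5 km.
At periapsis, r = 1.130×10^5 km.
From the vis-viva equation, v = √[μ(2/r − 1/a_t)] = 44.47 km/s.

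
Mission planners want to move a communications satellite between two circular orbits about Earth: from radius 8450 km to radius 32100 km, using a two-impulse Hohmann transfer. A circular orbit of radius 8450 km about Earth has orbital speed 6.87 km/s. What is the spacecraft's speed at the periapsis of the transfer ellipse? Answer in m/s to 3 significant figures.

v = 8640 m/s

From the circular-orbit relation v² = μ/r at r = 8450 km: μ = v²r = (6.87)² × 8450 = 3.98814×10^5 km³/s².
Semi-major axis of the transfer orbit: a_t = (8450 + 32100)/2 = 20275 km.
The periapsis of the transfer ellipse is at r = 8450 km.
From the vis-viva equation, v = √[μ(2/r − 1/a_t)] = 8.644 km/s.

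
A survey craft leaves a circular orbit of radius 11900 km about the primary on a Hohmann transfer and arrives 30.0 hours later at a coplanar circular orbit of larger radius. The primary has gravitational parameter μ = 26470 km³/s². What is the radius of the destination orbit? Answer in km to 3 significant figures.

Transfer time t = 30.0 hours = 1.080×10^5 s, and t = π√(a_t³/μ).
So a_t = (μ t²/π²)^(1/3) = (26470 × (1.080×10^5)² / π²)^(1/3) = 31509 km.
Since a_t = (r₁ + r₂)/2, r₂ = 2a_t − r₁ = 2×31509 − 11900 = 51118 km.

r₂ = 51100 km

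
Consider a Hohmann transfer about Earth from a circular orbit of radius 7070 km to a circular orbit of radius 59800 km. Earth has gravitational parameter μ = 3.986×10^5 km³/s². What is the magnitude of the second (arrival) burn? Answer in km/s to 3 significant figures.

Δv₂ = 1.39 km/s

Semi-major axis of the transfer orbit: a_t = (7070 + 59800)/2 = 33435 km.
On the circular orbit at r = 59800 km, v_c = √(μ/r) = 2.582 km/s.
Transfer-orbit speed at the same r (vis-viva, a = a_t): v_t = √[μ(2/r − 1/a_t)] = 1.187 km/s.
Δv₂ = |v_t − v_c| = |1.187 − 2.582| = 1.395 km/s.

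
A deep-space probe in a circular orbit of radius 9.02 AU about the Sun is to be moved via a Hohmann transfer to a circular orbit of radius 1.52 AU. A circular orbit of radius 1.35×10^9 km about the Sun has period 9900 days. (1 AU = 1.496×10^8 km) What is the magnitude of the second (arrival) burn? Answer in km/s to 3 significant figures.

From Kepler's third law T² = 4π²r³/μ at r = 1.35×10^9 km, T = 9900 days = 9900 × 86400 s = 8.5536×10^8 s: μ = 4π²r³/T² = 1.32759×10^11 km³/s².
In km: r₁ = 9.02 × 1.496×10^8 = 1.349392×10^9 km; r₂ = 1.52 × 1.496×10^8 = 2.27392×10^8 km.
The Hohmann ellipse has a_t = (r₁ + r₂)/2 = 7.88392×10^8 km.
On the circular orbit at r = 2.27392×10^8 km, v_c = √(μ/r) = 24.1626 km/s.
Transfer-orbit speed at the same r (vis-viva, a = a_t): v_t = √[μ(2/r − 1/a_t)] = 31.6113 km/s.
Δv₂ = |v_t − v_c| = |31.6113 − 24.1626| = 7.449 km/s.

Δv₂ = 7.45 km/s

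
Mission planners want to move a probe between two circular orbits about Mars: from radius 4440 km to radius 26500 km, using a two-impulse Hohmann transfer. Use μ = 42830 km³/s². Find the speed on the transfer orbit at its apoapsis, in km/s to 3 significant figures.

Transfer-ellipse semi-major axis a_t = (r₁ + r₂)/2 = (4440 + 26500)/2 = 15470 km.
The apoapsis of the transfer ellipse is at r = 26500 km.
From the vis-viva equation, v = √[μ(2/r − 1/a_t)] = 0.6811 km/s.

v = 0.681 km/s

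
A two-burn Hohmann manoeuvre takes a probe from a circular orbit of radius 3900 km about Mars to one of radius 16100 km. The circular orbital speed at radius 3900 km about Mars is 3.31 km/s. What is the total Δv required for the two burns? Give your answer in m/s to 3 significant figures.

From the circular-orbit relation v² = μ/r at r = 3900 km: μ = v²r = (3.31)² × 3900 = 42728.8 km³/s².
Semi-major axis of the transfer orbit: a_t = (3900 + 16100)/2 = 10000 km.
At r₁ the circular-orbit speed is v₁ = √(μ/r₁) = 3.3100 km/s.
On the transfer ellipse at r₁, v² = μ(2/r − 1/a) gives v_p = √[μ(2/r₁ − 1/a_t)] = 4.1999 km/s.
First burn Δv₁ = |v_p − v₁| = 0.8899 km/s.
At r₂, v₂ = √(μ/r₂) = 1.6291 km/s.
Transfer-orbit speed at r₂: v_a = √[μ(2/r₂ − 1/a_t)] = 1.0174 km/s.
Second burn Δv₂ = |v₂ − v_a| = 0.6117 km/s.
Total Δv = Δv₁ + Δv₂ = 1.502 km/s.

Δv = 1500 m/s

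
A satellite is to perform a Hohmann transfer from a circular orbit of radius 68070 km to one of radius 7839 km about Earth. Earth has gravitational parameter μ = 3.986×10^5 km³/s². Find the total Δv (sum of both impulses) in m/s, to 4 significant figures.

The Hohmann ellipse has a_t = (r₁ + r₂)/2 = 37954.5 km.
Circular speed at r₁: v₁ = √(μ/r₁) = √(3.986×10^5/68070) = 2.420 km/s.
On the transfer ellipse at r₁, v² = μ(2/r − 1/a) gives v_a = √[μ(2/r₁ − 1/a_t)] = 1.100 km/s.
First burn Δv₁ = |v_a − v₁| = 1.320 km/s.
Circular speed at r₂: v₂ = √(μ/r₂) = 7.131 km/s.
Transfer-orbit speed at r₂: v_p = √[μ(2/r₂ − 1/a_t)] = 9.550 km/s.
Second burn Δv₂ = |v₂ − v_p| = 2.419 km/s.
Δv = Δv₁ + Δv₂ = 1.320 + 2.419 = 3.739 km/s.

Δv = 3739 m/s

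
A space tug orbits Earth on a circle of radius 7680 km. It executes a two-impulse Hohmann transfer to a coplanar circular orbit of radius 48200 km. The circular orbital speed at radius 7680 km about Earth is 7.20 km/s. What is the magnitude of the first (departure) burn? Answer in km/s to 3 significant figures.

From the circular-orbit relation v² = μ/r at r = 7680 km: μ = v²r = (7.20)² × 7680 = 3.98131×10^5 km³/s².
The Hohmann ellipse has a_t = (r₁ + r₂)/2 = 27940 km.
On the circular orbit at r = 7680 km, v_c = √(μ/r) = 7.200 km/s.
Vis-viva on the transfer ellipse at r = 7680 km gives v_t = √[μ(2/r − 1/a_t)] = 9.457 km/s.
Δv₁ = |v_t − v_c| = |9.457 − 7.200| = 2.257 km/s.

Δv₁ = 2.26 km/s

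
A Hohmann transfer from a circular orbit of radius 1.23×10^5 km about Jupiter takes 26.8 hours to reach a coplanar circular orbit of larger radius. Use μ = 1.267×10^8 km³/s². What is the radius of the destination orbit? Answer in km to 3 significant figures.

r₂ = 8.62×10^5 km

Transfer time t = 26.8 hours = 96480 s, and t = π√(a_t³/μ).
So a_t = (μ t²/π²)^(1/3) = (1.267×10^8 × (96480)² / π²)^(1/3) = 4.9255×10^5 km.
Since a_t = (r₁ + r₂)/2, r₂ = 2a_t − r₁ = 2×4.9255×10^5 − 1.230×10^5 = 8.621×10^5 km.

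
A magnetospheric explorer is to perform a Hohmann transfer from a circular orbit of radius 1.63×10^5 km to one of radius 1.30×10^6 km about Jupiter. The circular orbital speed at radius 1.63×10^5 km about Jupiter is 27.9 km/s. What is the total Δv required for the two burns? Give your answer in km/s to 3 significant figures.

Δv = 14.5 km/s

From the circular-orbit relation v² = μ/r at r = 1.63×10^5 km: μ = v²r = (27.9)² × 1.63×10^5 = 1.26881×10^8 km³/s².
Semi-major axis of the transfer orbit: a_t = (1.630×10^5 + 1.300×10^6)/2 = 7.315×10^5 km.
Circular speed at r₁: v₁ = √(μ/r₁) = √(1.26881×10^8/1.630×10^5) = 27.900 km/s.
Transfer-orbit speed at r₁ (v² = μ(2/r − 1/a)): v_p = √[μ(2/r₁ − 1/a_t)] = 37.194 km/s.
First burn Δv₁ = |v_p − v₁| = 9.294 km/s.
Circular speed at r₂: v₂ = √(μ/r₂) = 9.8793 km/s.
Transfer-orbit speed at r₂: v_a = √[μ(2/r₂ − 1/a_t)] = 4.6635 km/s.
Second burn Δv₂ = |v₂ − v_a| = 5.216 km/s.
Δv = Δv₁ + Δv₂ = 9.294 + 5.216 = 14.51 km/s.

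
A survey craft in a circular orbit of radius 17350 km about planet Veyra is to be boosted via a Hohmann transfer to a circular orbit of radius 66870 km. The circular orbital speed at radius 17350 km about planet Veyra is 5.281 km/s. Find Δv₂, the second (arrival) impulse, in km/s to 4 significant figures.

Δv₂ = 0.9633 km/s

From the circular-orbit relation v² = μ/r at r = 17350 km: μ = v²r = (5.281)² × 17350 = 4.83873×10^5 km³/s².
Semi-major axis of the transfer orbit: a_t = (17350 + 66870)/2 = 42110 km.
Circular speed at r = 66870 km: v_c = √(μ/r) = 2.6900 km/s.
Transfer-orbit speed at the same r (vis-viva, a = a_t): v_t = √[μ(2/r − 1/a_t)] = 1.7267 km/s.
Δv₂ = |v_t − v_c| = |1.7267 − 2.6900| = 0.9633 km/s.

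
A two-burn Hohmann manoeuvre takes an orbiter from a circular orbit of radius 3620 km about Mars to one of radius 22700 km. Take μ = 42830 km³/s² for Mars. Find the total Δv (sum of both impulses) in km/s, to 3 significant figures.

Δv = 1.73 km/s

Transfer-ellipse semi-major axis a_t = (r₁ + r₂)/2 = (3620 + 22700)/2 = 13160 km.
Circular speed at r₁: v₁ = √(μ/r₁) = √(42830/3620) = 3.440 km/s.
On the transfer ellipse at r₁, vis-viva equation gives v_p = √[μ(2/r₁ − 1/a_t)] = 4.518 km/s.
First burn Δv₁ = |v_p − v₁| = 1.078 km/s.
At r₂, v₂ = √(μ/r₂) = 1.3736 km/s.
Transfer-orbit speed at r₂: v_a = √[μ(2/r₂ − 1/a_t)] = 0.72042 km/s.
Second burn Δv₂ = |v₂ − v_a| = 0.6532 km/s.
Total Δv = Δv₁ + Δv₂ = 1.731 km/s.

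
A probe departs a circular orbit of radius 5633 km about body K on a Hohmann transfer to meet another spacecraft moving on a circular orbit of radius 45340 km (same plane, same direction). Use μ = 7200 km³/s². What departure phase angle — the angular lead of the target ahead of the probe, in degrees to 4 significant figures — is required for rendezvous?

φ = 104.1°

Semi-major axis of the transfer orbit: a_t = (5633 + 45340)/2 = 25486.5 km.
Transfer time t = π√(a_t³/μ) = 1.506×10^5 s.
Target angular speed ω₂ = √(μ/r₂³) = 8.789×10^-6 rad/s.
Angle swept by the target during transfer: ω₂·t = 1.324 rad = 75.86°.
Arrival is 180° from departure on the ellipse, so φ = 180° − 75.86° = 104.1°.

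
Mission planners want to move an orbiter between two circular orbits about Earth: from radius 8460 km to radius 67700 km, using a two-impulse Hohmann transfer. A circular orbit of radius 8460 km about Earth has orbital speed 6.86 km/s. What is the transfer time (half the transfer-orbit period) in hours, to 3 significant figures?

From the circular-orbit relation v² = μ/r at r = 8460 km: μ = v²r = (6.86)² × 8460 = 3.98124×10^5 km³/s².
The Hohmann ellipse has a_t = (r₁ + r₂)/2 = 38080 km.
By Kepler's third law the transfer-orbit period is T = 2π√(a_t³/μ), so t = T/2 = 37000 s.
Converting: 37000 s ÷ 3600 s/hour = 10.3 hours.

t = 10.3 hours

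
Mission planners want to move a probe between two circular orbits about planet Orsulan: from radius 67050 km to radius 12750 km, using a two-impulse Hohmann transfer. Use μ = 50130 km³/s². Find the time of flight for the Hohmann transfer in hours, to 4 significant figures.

Transfer-ellipse semi-major axis a_t = (r₁ + r₂)/2 = (67050 + 12750)/2 = 39900 km.
Transfer time t = π√(a_t³/μ) = π√((39900)³ / 50130) = 1.118×10^5 s.
Converting: 1.118×10^5 s ÷ 3600 s/hour = 31.06 hours.

t = 31.06 hours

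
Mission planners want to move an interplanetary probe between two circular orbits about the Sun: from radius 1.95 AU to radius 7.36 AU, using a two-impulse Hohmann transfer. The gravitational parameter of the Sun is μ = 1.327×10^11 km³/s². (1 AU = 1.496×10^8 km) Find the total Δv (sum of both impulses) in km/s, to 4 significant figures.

In km: r₁ = 1.95 × 1.496×10^8 = 2.9172×10^8 km; r₂ = 7.36 × 1.496×10^8 = 1.101056×10^9 km.
Semi-major axis of the transfer orbit: a_t = (2.9172×10^8 + 1.101056×10^9)/2 = 6.96388×10^8 km.
Circular speed at r₁: v₁ = √(μ/r₁) = √(1.327×10^11/2.9172×10^8) = 21.33 km/s.
Transfer-orbit speed at r₁ (vis-viva): v_p = √[μ(2/r₁ − 1/a_t)] = 26.82 km/s.
First burn Δv₁ = |v_p − v₁| = 5.490 km/s.
Circular speed at r₂: v₂ = √(μ/r₂) = 10.978 km/s.
Transfer-orbit speed at r₂: v_a = √[μ(2/r₂ − 1/a_t)] = 7.1054 km/s.
Second burn Δv₂ = |v₂ − v_a| = 3.873 km/s.
Total Δv = Δv₁ + Δv₂ = 9.363 km/s.

Δv = 9.363 km/s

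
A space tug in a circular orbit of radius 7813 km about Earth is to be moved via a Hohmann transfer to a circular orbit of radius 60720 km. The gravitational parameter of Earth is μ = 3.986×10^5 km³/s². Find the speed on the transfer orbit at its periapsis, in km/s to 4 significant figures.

The Hohmann ellipse has a_t = (r₁ + r₂)/2 = 34266.5 km.
At periapsis, r = 7813 km.
From the vis-viva equation, v = √[μ(2/r − 1/a_t)] = 9.508 km/s.

v = 9.508 km/s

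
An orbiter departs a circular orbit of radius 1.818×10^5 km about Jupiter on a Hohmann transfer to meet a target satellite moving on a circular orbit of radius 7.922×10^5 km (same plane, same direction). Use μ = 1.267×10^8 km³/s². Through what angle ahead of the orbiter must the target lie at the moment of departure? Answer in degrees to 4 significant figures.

φ = 93.24°

The Hohmann ellipse has a_t = (r₁ + r₂)/2 = 4.870×10^5 km.
The half-period of the transfer ellipse is t = π√(a_t³/μ) = 94854 s.
Target angular speed ω₂ = √(μ/r₂³) = 1.5964×10^-5 rad/s.
Angle swept by the target during transfer: ω₂·t = 1.5142 rad = 86.76°.
The orbiter traverses 180° on the transfer ellipse, so the target must lead by 180° − 86.76° = 93.24°.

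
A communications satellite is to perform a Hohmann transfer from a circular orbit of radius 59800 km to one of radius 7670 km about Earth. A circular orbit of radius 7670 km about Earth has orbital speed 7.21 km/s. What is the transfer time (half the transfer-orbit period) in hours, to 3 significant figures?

t = 8.56 hours

From the circular-orbit relation v² = μ/r at r = 7670 km: μ = v²r = (7.21)² × 7670 = 3.98718×10^5 km³/s².
Transfer-ellipse semi-major axis a_t = (r₁ + r₂)/2 = (59800 + 7670)/2 = 33735 km.
Transfer time t = π√(a_t³/μ) = π√((33735)³ / 3.98718×10^5) = 30830 s.
Converting: 30830 s ÷ 3600 s/hour = 8.56 hours.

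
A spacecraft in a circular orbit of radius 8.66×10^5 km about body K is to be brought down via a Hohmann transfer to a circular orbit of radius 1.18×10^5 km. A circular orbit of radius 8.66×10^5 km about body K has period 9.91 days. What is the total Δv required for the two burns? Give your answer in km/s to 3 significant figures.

From Kepler's third law T² = 4π²r³/μ at r = 8.66×10^5 km, T = 9.91 days = 9.91 × 86400 s = 8.56224×10^5 s: μ = 4π²r³/T² = 3.49735×10^7 km³/s².
Semi-major axis of the transfer orbit: a_t = (8.660×10^5 + 1.180×10^5)/2 = 4.920×10^5 km.
Circular speed at r₁: v₁ = √(μ/r₁) = √(3.49735×10^7/8.660×10^5) = 6.3549 km/s.
On the transfer ellipse at r₁, vis-viva gives v_a = √[μ(2/r₁ − 1/a_t)] = 3.1122 km/s.
First burn Δv₁ = |v_a − v₁| = 3.2427 km/s.
At r₂, v₂ = √(μ/r₂) = 17.21584 km/s.
Transfer-orbit speed at r₂: v_p = √[μ(2/r₂ − 1/a_t)] = 22.84045 km/s.
Second burn Δv₂ = |v₂ − v_p| = 5.6246 km/s.
Total Δv = Δv₁ + Δv₂ = 8.867 km/s.

Δv = 8.87 km/s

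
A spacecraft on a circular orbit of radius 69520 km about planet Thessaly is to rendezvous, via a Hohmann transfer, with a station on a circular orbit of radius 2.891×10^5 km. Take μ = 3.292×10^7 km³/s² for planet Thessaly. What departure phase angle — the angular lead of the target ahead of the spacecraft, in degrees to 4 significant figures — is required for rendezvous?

Semi-major axis of the transfer orbit: a_t = (69520 + 2.891×10^5)/2 = 1.7931×10^5 km.
Transfer time t = π√(a_t³/μ) = 41574.5 s.
Target angular speed ω₂ = √(μ/r₂³) = 3.69112×10^-5 rad/s.
Angle swept by the target during transfer: ω₂·t = 1.53456 rad = 87.92°.
The spacecraft traverses 180° on the transfer ellipse, so the target must lead by 180° − 87.92° = 92.08°.

φ = 92.08°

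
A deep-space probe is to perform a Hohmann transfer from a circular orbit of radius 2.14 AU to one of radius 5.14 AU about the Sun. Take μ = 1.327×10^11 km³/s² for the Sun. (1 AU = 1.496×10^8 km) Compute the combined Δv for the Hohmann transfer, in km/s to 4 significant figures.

Δv = 6.898 km/s

In km: r₁ = 2.14 × 1.496×10^8 = 3.20144×10^8 km; r₂ = 5.14 × 1.496×10^8 = 7.68944×10^8 km.
Transfer-ellipse semi-major axis a_t = (r₁ + r₂)/2 = (3.20144×10^8 + 7.68944×10^8)/2 = 5.44544×10^8 km.
Circular speed at r₁: v₁ = √(μ/r₁) = √(1.327×10^11/3.20144×10^8) = 20.359 km/s.
On the transfer ellipse at r₁, v² = μ(2/r − 1/a) gives v_p = √[μ(2/r₁ − 1/a_t)] = 24.193 km/s.
First burn Δv₁ = |v_p − v₁| = 3.834 km/s.
At r₂, v₂ = √(μ/r₂) = 13.137 km/s.
Transfer-orbit speed at r₂: v_a = √[μ(2/r₂ − 1/a_t)] = 10.073 km/s.
Second burn Δv₂ = |v₂ − v_a| = 3.064 km/s.
Total Δv = Δv₁ + Δv₂ = 6.898 km/s.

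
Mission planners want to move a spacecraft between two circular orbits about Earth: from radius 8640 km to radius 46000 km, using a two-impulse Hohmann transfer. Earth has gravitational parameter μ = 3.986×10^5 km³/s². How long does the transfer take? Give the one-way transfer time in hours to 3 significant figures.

Transfer-ellipse semi-major axis a_t = (r₁ + r₂)/2 = (8640 + 46000)/2 = 27320 km.
By Kepler's third law the transfer-orbit period is T = 2π√(a_t³/μ), so t = T/2 = 22470 s.
Converting: 22470 s ÷ 3600 s/hour = 6.24 hours.

t = 6.24 hours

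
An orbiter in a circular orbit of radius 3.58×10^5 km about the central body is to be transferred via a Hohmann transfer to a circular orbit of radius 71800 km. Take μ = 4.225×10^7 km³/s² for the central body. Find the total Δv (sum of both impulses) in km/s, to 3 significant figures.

The Hohmann ellipse has a_t = (r₁ + r₂)/2 = 2.149×10^5 km.
Circular speed at r₁: v₁ = √(μ/r₁) = √(4.225×10^7/3.580×10^5) = 10.8636 km/s.
On the transfer ellipse at r₁, vis-viva equation gives v_a = √[μ(2/r₁ − 1/a_t)] = 6.27937 km/s.
First burn Δv₁ = |v_a − v₁| = 4.584 km/s.
Circular speed at r₂: v₂ = √(μ/r₂) = 24.2578 km/s.
Transfer-orbit speed at r₂: v_p = √[μ(2/r₂ − 1/a_t)] = 31.3094 km/s.
Second burn Δv₂ = |v₂ − v_p| = 7.052 km/s.
Total Δv = Δv₁ + Δv₂ = 11.64 km/s.

Δv = 11.6 km/s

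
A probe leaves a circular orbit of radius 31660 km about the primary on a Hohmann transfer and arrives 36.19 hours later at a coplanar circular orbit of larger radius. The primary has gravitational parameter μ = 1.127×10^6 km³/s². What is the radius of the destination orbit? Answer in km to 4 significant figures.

r₂ = 2.177×10^5 km

Transfer time t = 36.19 hours = 1.30284×10^5 s, and t = π√(a_t³/μ).
So a_t = (μ t²/π²)^(1/3) = (1.127×10^6 × (1.30284×10^5)² / π²)^(1/3) = 1.2468×10^5 km.
Since a_t = (r₁ + r₂)/2, r₂ = 2a_t − r₁ = 2×1.2468×10^5 − 31660 = 2.177×10^5 km.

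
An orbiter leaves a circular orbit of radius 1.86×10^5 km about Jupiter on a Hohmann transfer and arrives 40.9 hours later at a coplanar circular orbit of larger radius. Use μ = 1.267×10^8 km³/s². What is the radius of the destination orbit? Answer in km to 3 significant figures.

r₂ = 1.12×10^6 km

Transfer time t = 40.9 hours = 1.4724×10^5 s, and t = π√(a_t³/μ).
So a_t = (μ t²/π²)^(1/3) = (1.267×10^8 × (1.4724×10^5)² / π²)^(1/3) = 6.5289×10^5 km.
Since a_t = (r₁ + r₂)/2, r₂ = 2a_t − r₁ = 2×6.5289×10^5 − 1.860×10^5 = 1.11978×10^6 km.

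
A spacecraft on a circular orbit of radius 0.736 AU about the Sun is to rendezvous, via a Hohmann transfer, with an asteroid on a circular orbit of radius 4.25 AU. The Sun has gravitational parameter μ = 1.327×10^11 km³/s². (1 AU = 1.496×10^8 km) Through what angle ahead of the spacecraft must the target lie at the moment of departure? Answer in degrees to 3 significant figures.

φ = 99.1°

In km: r₁ = 0.736 × 1.496×10^8 = 1.101056×10^8 km; r₂ = 4.25 × 1.496×10^8 = 6.358×10^8 km.
Transfer-ellipse semi-major axis a_t = (r₁ + r₂)/2 = (1.101056×10^8 + 6.358×10^8)/2 = 3.729528×10^8 km.
The half-period of the transfer ellipse is t = π√(a_t³/μ) = 6.2115×10^7 s.
Target angular speed ω₂ = √(μ/r₂³) = 2.2722×10^-8 rad/s.
Angle swept by the target during transfer: ω₂·t = 1.4114 rad = 80.87°.
The spacecraft traverses 180° on the transfer ellipse, so the target must lead by 180° − 80.87° = 99.1°.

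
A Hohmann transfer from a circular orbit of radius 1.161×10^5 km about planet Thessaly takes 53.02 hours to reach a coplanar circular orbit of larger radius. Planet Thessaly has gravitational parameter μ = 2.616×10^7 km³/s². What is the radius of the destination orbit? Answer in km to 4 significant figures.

r₂ = 8.015×10^5 km

Transfer time t = 53.02 hours = 1.90872×10^5 s, and t = π√(a_t³/μ).
So a_t = (μ t²/π²)^(1/3) = (2.616×10^7 × (1.90872×10^5)² / π²)^(1/3) = 4.5878×10^5 km.
Since a_t = (r₁ + r₂)/2, r₂ = 2a_t − r₁ = 2×4.5878×10^5 − 1.161×10^5 = 8.0146×10^5 km.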